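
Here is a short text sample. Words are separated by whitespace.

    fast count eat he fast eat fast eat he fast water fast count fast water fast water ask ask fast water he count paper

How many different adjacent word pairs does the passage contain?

24 tokens → 23 bigram windows in total.
Repeated bigrams (each contributes count−1 duplicates):
  fast water: 4
  eat he: 2
  fast count: 2
  fast eat: 2
  he fast: 2
  water fast: 2
8 duplicate windows → 23 − 8 = 15 distinct.

15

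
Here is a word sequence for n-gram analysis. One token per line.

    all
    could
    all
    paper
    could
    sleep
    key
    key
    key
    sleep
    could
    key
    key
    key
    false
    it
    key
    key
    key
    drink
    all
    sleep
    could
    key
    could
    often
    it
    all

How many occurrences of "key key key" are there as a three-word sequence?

Scanning the 26 overlapping trigram windows for "key key key":
  position 7–9: key key key
  position 12–14: key key key
  position 17–19: key key key

3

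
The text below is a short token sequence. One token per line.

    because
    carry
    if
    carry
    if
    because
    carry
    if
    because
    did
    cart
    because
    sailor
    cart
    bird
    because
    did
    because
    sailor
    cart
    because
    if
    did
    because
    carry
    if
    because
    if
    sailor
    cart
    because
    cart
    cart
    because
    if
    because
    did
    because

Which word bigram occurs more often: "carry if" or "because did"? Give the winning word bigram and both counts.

"carry if": 4 occurrences
"because did": 3 occurrences

"carry if" (4 vs 3)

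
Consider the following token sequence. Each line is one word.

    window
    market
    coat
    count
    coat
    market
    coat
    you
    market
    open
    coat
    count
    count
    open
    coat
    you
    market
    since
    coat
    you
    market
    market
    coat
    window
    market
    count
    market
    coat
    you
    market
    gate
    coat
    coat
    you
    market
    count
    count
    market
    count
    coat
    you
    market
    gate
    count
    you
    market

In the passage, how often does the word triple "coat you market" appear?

6

Scanning the 44 overlapping trigram windows for "coat you market":
  position 7–9: coat you market
  position 15–17: coat you market
  position 19–21: coat you market
  position 28–30: coat you market
  position 33–35: coat you market
  position 40–42: coat you market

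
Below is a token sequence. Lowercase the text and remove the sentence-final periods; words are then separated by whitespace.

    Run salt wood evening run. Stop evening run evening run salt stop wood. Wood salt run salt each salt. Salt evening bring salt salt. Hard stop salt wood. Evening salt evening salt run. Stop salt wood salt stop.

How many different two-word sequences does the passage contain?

38 tokens → 37 bigram windows in total.
Repeated bigrams (each contributes count−1 duplicates):
  evening run: 3
  run salt: 3
  salt wood: 3
  evening salt: 2
  run stop: 2
  salt evening: 2
  salt run: 2
  salt salt: 2
  … (4 more repeated)
15 duplicate windows → 37 − 15 = 22 distinct.

22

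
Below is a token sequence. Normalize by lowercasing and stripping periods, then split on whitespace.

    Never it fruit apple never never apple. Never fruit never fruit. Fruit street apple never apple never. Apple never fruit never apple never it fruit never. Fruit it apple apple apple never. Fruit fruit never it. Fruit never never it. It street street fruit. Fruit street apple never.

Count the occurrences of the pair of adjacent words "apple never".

8

Scanning the 47 overlapping bigram windows for "apple never":
  position 4–5: apple never
  position 7–8: apple never
  position 14–15: apple never
  position 16–17: apple never
  position 18–19: apple never
  position 22–23: apple never
  position 31–32: apple never
  position 47–48: apple never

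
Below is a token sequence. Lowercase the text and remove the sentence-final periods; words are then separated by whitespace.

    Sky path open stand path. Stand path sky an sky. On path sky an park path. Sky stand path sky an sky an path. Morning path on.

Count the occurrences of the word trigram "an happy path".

Scanning the 25 overlapping trigram windows for "an happy path":
  (none found)

0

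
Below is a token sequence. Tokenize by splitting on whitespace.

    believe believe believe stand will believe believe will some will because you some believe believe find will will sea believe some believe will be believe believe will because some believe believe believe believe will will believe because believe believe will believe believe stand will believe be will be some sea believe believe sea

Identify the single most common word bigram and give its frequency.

Bigram frequencies (highest first):
  believe believe: 11
  believe will: 5
  will believe: 4
  some believe: 3
  believe stand: 2
  stand will: 2
  … (21 more, each ≤ 2)

"believe believe", 11 times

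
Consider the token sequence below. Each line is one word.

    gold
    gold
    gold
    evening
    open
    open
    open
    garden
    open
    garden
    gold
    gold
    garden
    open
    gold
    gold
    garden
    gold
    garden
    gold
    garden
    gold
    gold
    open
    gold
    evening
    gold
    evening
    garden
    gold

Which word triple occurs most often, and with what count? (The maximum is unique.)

Trigram frequencies (highest first):
  gold garden gold: 3
  garden gold gold: 2
  gold gold garden: 2
  garden gold garden: 2
  gold gold gold: 1
  gold gold evening: 1
  … (17 more, each ≤ 1)

"gold garden gold", 3 times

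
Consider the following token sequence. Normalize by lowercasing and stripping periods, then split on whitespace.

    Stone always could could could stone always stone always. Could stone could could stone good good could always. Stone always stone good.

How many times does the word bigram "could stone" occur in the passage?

3

Scanning the 21 overlapping bigram windows for "could stone":
  position 5–6: could stone
  position 10–11: could stone
  position 13–14: could stone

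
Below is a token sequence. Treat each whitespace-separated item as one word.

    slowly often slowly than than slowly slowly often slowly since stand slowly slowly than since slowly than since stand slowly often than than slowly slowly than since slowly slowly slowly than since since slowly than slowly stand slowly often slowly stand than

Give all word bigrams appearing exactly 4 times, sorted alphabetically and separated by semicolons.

slowly often; than since

Bigram counts meeting the condition (exactly 4 times):
  slowly often: 4
  than since: 4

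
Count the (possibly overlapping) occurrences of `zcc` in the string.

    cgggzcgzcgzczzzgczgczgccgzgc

0

Sliding a length-3 window over the 28 characters (26 positions):
  (no match at any position)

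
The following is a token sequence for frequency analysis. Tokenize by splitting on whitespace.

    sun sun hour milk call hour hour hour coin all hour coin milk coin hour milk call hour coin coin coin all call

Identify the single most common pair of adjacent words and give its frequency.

Bigram frequencies (highest first):
  hour coin: 3
  hour milk: 2
  milk call: 2
  call hour: 2
  hour hour: 2
  coin all: 2
  … (8 more, each ≤ 2)

"hour coin", 3 times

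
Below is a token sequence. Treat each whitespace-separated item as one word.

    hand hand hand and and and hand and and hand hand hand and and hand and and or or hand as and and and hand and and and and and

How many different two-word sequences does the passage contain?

30 tokens → 29 bigram windows in total.
Repeated bigrams (each contributes count−1 duplicates):
  and and: 11
  hand and: 5
  and hand: 4
  hand hand: 4
20 duplicate windows → 29 − 20 = 9 distinct.

9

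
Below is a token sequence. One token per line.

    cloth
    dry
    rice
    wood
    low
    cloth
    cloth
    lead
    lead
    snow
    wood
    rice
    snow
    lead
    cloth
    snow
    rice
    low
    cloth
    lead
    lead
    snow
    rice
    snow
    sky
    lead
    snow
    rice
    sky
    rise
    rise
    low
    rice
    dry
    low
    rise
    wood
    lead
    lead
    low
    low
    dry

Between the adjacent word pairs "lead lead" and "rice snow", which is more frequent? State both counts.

"lead lead" (3 vs 2)

"lead lead": 3 occurrences
"rice snow": 2 occurrences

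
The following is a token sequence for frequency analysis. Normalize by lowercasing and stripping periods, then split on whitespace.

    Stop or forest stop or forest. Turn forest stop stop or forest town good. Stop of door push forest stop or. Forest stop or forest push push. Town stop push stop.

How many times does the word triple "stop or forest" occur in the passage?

5

Scanning the 29 overlapping trigram windows for "stop or forest":
  position 1–3: stop or forest
  position 4–6: stop or forest
  position 10–12: stop or forest
  position 20–22: stop or forest
  position 23–25: stop or forest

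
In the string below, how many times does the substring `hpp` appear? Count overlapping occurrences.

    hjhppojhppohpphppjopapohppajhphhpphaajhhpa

6

Sliding a length-3 window over the 42 characters (40 positions):
  position 3–5: hpp
  position 8–10: hpp
  position 12–14: hpp
  position 15–17: hpp
  position 24–26: hpp
  position 32–34: hpp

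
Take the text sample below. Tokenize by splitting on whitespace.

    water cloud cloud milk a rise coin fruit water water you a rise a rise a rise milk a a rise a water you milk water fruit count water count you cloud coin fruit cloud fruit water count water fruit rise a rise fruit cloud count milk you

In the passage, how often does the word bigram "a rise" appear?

Scanning the 47 overlapping bigram windows for "a rise":
  position 5–6: a rise
  position 12–13: a rise
  position 14–15: a rise
  position 16–17: a rise
  position 20–21: a rise
  position 42–43: a rise

6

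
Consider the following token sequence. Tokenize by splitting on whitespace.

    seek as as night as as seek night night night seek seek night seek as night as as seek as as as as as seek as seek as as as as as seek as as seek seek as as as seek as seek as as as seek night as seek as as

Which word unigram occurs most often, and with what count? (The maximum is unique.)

Unigram frequencies (highest first):
  as: 30
  seek: 15
  night: 7

"as", 30 times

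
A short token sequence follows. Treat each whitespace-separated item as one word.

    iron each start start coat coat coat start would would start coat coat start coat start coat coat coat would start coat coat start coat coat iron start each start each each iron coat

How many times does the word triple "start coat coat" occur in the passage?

Scanning the 32 overlapping trigram windows for "start coat coat":
  position 4–6: start coat coat
  position 11–13: start coat coat
  position 16–18: start coat coat
  position 21–23: start coat coat
  position 24–26: start coat coat

5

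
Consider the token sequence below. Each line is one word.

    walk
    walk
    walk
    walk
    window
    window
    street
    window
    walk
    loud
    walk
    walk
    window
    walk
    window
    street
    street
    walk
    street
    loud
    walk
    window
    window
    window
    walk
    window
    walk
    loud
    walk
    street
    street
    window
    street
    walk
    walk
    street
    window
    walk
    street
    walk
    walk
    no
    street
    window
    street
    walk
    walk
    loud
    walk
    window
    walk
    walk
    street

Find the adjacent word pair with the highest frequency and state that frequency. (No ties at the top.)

"walk walk", 8 times

Bigram frequencies (highest first):
  walk walk: 8
  walk window: 6
  window walk: 6
  walk street: 5
  window street: 4
  street window: 4
  … (8 more, each ≤ 4)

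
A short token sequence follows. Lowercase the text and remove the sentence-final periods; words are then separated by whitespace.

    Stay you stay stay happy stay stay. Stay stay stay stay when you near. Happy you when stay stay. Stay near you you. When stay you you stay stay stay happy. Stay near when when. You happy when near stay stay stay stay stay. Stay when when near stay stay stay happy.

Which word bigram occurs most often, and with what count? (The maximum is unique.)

"stay stay", 17 times

Bigram frequencies (highest first):
  stay stay: 17
  stay happy: 3
  stay you: 2
  you stay: 2
  happy stay: 2
  stay when: 2
  … (15 more, each ≤ 2)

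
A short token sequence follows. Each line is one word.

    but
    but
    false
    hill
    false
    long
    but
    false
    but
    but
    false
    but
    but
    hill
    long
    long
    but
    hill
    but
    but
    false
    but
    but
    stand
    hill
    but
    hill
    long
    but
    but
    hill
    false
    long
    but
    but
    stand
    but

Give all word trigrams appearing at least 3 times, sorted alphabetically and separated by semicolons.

but but false; but false but; false but but

Trigram counts meeting the condition (at least 3 times):
  but but false: 3
  but false but: 3
  false but but: 3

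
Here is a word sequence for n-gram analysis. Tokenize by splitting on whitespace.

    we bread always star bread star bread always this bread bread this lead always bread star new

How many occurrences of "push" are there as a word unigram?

Scanning the 17 tokens for "push":
  (none found)

0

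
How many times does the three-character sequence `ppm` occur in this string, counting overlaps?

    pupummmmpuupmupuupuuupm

0

Sliding a length-3 window over the 23 characters (21 positions):
  (no match at any position)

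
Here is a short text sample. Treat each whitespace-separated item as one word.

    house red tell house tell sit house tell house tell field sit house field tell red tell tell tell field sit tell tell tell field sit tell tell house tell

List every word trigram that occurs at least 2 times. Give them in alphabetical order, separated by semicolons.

Trigram counts meeting the condition (at least 2 times):
  field sit tell: 2
  sit tell tell: 2
  tell field sit: 3
  tell house tell: 3
  tell tell field: 2
  tell tell tell: 2

field sit tell; sit tell tell; tell field sit; tell house tell; tell tell field; tell tell tell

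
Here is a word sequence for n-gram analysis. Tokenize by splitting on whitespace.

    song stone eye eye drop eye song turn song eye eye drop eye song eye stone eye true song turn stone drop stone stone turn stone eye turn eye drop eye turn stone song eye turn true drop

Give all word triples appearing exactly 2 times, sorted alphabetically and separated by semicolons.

Trigram counts meeting the condition (exactly 2 times):
  drop eye song: 2
  eye eye drop: 2

drop eye song; eye eye drop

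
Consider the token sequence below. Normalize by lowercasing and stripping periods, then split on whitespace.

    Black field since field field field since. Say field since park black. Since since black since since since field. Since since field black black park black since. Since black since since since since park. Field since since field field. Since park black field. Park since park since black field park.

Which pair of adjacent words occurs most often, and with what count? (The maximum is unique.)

"since since", 9 times

Bigram frequencies (highest first):
  since since: 9
  field since: 6
  since field: 4
  since park: 4
  black since: 4
  black field: 3
  … (11 more, each ≤ 3)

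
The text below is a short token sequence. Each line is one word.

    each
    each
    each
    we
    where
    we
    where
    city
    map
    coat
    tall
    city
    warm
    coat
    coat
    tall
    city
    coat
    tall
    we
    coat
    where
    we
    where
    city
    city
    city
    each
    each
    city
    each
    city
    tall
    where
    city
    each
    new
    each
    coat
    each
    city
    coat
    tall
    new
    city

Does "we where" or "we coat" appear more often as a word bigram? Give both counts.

"we where" (3 vs 1)

"we where": 3 occurrences
"we coat": 1 occurrence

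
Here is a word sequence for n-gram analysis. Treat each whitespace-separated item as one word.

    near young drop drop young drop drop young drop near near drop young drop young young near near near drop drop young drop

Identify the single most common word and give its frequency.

Unigram frequencies (highest first):
  drop: 10
  young: 7
  near: 6

"drop", 10 times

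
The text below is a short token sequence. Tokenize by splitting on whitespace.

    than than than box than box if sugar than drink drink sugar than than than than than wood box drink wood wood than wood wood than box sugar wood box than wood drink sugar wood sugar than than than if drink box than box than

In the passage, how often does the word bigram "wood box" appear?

Scanning the 44 overlapping bigram windows for "wood box":
  position 18–19: wood box
  position 29–30: wood box

2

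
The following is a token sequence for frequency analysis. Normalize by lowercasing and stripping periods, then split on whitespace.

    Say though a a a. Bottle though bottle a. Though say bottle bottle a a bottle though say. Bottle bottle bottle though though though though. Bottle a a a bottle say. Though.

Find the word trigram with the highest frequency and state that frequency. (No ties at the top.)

Trigram frequencies (highest first):
  a a bottle: 3
  a a a: 2
  a bottle though: 2
  though bottle a: 2
  though say bottle: 2
  say bottle bottle: 2
  … (15 more, each ≤ 2)

"a a bottle", 3 times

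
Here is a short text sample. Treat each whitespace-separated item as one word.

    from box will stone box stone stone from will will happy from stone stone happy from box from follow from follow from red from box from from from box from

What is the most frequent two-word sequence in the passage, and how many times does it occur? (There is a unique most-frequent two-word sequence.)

Bigram frequencies (highest first):
  from box: 4
  box from: 3
  stone stone: 2
  happy from: 2
  from follow: 2
  follow from: 2
  … (13 more, each ≤ 2)

"from box", 4 times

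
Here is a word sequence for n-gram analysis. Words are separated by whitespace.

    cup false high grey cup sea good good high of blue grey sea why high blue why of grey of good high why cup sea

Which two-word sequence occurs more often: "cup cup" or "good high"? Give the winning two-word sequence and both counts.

"good high" (2 vs 0)

"cup cup": 0 occurrences
"good high": 2 occurrences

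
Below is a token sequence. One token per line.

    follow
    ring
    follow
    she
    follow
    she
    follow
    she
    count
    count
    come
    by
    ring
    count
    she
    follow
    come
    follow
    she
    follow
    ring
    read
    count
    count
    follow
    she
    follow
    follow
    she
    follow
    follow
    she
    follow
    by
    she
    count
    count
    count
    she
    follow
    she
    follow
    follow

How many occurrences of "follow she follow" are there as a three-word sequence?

7

Scanning the 41 overlapping trigram windows for "follow she follow":
  position 3–5: follow she follow
  position 5–7: follow she follow
  position 18–20: follow she follow
  position 25–27: follow she follow
  position 28–30: follow she follow
  position 31–33: follow she follow
  position 40–42: follow she follow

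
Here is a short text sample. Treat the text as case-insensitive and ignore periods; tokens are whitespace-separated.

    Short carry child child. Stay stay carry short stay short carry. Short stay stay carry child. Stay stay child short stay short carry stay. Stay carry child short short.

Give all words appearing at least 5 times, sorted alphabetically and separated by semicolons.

carry; child; short; stay

Unigram counts meeting the condition (at least 5 times):
  carry: 6
  child: 5
  short: 8
  stay: 10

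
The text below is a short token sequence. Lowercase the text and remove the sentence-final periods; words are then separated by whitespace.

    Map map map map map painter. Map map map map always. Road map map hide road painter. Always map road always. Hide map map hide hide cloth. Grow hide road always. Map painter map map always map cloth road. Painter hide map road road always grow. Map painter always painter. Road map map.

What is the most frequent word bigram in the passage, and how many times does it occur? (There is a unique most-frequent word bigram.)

Bigram frequencies (highest first):
  map map: 11
  map painter: 3
  always map: 3
  road always: 3
  painter map: 2
  map always: 2
  … (21 more, each ≤ 2)

"map map", 11 times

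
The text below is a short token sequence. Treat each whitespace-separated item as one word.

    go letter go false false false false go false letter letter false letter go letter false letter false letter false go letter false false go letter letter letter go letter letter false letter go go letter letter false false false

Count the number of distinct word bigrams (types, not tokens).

40 tokens → 39 bigram windows in total.
Repeated bigrams (each contributes count−1 duplicates):
  letter false: 7
  false false: 6
  go letter: 6
  false letter: 5
  letter letter: 5
  letter go: 4
  false go: 3
  go false: 2
30 duplicate windows → 39 − 30 = 9 distinct.

9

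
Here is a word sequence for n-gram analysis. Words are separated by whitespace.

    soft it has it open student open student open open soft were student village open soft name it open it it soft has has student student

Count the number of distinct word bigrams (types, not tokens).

26 tokens → 25 bigram windows in total.
Repeated bigrams (each contributes count−1 duplicates):
  it open: 2
  open soft: 2
  open student: 2
  student open: 2
4 duplicate windows → 25 − 4 = 21 distinct.

21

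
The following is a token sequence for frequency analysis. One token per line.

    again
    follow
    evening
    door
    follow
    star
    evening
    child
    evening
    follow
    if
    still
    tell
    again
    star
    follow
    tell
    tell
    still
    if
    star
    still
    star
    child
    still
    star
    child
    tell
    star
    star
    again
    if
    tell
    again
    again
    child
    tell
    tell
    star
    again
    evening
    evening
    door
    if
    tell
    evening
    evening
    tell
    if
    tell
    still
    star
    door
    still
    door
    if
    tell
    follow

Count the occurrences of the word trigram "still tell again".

Scanning the 56 overlapping trigram windows for "still tell again":
  position 12–14: still tell again

1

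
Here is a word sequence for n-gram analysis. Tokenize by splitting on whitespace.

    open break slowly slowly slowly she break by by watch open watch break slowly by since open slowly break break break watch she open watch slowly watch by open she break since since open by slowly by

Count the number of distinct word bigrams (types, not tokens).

37 tokens → 36 bigram windows in total.
Repeated bigrams (each contributes count−1 duplicates):
  break break: 2
  break slowly: 2
  open watch: 2
  she break: 2
  since open: 2
  slowly by: 2
  slowly slowly: 2
7 duplicate windows → 36 − 7 = 29 distinct.

29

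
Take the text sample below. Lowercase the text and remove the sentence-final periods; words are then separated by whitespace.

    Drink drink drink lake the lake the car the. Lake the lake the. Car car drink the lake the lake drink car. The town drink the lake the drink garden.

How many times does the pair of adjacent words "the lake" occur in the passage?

6

Scanning the 29 overlapping bigram windows for "the lake":
  position 5–6: the lake
  position 9–10: the lake
  position 11–12: the lake
  position 17–18: the lake
  position 19–20: the lake
  position 26–27: the lake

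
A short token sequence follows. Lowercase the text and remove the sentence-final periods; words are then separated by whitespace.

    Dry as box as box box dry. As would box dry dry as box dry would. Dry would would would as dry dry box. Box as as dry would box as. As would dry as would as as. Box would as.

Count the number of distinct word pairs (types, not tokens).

41 tokens → 40 bigram windows in total.
Repeated bigrams (each contributes count−1 duplicates):
  as box: 4
  dry as: 4
  as as: 3
  as would: 3
  box as: 3
  box dry: 3
  dry would: 3
  would as: 3
  … (6 more repeated)
24 duplicate windows → 40 − 24 = 16 distinct.

16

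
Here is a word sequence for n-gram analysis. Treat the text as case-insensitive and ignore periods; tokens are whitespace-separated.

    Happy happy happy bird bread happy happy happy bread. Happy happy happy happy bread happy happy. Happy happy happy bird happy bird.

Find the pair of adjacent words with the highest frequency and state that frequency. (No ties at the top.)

"happy happy", 11 times

Bigram frequencies (highest first):
  happy happy: 11
  happy bird: 3
  bread happy: 3
  happy bread: 2
  bird bread: 1
  bird happy: 1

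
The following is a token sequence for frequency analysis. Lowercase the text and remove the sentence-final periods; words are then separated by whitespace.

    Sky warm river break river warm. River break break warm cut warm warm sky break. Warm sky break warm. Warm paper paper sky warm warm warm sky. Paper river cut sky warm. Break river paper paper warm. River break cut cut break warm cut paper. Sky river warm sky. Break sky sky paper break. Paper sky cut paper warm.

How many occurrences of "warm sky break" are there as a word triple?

Scanning the 57 overlapping trigram windows for "warm sky break":
  position 13–15: warm sky break
  position 16–18: warm sky break
  position 48–50: warm sky break

3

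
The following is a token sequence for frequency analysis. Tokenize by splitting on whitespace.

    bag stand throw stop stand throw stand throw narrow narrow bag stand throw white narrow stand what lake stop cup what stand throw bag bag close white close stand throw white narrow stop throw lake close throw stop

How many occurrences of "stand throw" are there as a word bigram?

6

Scanning the 37 overlapping bigram windows for "stand throw":
  position 2–3: stand throw
  position 5–6: stand throw
  position 7–8: stand throw
  position 12–13: stand throw
  position 22–23: stand throw
  position 29–30: stand throw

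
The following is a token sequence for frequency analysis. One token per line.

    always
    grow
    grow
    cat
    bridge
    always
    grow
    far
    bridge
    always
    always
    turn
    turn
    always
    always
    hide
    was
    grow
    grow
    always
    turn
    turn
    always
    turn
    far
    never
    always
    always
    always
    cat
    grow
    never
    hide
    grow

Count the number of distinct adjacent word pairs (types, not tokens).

23

34 tokens → 33 bigram windows in total.
Repeated bigrams (each contributes count−1 duplicates):
  always always: 4
  always turn: 3
  always grow: 2
  bridge always: 2
  grow grow: 2
  turn always: 2
  turn turn: 2
10 duplicate windows → 33 − 10 = 23 distinct.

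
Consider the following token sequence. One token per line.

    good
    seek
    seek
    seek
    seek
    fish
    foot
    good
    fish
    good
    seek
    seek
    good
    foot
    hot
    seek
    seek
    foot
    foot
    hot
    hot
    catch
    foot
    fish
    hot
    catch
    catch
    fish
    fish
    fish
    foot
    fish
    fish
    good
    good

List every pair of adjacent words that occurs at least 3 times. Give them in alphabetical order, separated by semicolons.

fish fish; seek seek

Bigram counts meeting the condition (at least 3 times):
  fish fish: 3
  seek seek: 5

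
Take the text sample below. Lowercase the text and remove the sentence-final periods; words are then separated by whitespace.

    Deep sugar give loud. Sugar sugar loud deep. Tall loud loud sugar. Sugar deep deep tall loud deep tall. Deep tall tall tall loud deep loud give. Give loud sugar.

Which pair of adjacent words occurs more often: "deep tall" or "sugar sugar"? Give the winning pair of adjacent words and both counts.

"deep tall": 4 occurrences
"sugar sugar": 2 occurrences

"deep tall" (4 vs 2)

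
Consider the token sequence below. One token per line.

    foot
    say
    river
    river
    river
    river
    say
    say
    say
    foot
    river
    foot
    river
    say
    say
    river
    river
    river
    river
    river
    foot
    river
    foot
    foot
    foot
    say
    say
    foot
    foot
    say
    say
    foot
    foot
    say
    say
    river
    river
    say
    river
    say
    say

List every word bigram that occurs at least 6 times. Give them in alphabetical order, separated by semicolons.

Bigram counts meeting the condition (at least 6 times):
  river river: 8
  say say: 7

river river; say say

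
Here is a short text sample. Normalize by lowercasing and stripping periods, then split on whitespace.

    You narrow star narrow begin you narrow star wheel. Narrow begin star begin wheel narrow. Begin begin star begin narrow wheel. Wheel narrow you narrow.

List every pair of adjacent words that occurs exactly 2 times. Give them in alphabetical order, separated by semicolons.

Bigram counts meeting the condition (exactly 2 times):
  begin star: 2
  narrow star: 2
  star begin: 2

begin star; narrow star; star begin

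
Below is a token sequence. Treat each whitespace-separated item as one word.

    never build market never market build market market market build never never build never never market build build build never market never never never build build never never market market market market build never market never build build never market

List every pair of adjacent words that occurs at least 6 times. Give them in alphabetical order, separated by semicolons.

Bigram counts meeting the condition (at least 6 times):
  build never: 6
  never market: 6

build never; never market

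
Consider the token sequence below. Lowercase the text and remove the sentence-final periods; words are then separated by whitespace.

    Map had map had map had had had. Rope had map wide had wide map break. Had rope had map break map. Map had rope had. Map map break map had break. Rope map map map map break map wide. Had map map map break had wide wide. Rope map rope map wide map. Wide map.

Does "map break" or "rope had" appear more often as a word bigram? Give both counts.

"map break": 5 occurrences
"rope had": 3 occurrences

"map break" (5 vs 3)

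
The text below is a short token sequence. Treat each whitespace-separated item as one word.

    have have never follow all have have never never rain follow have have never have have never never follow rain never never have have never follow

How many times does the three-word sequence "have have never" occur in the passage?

5

Scanning the 24 overlapping trigram windows for "have have never":
  position 1–3: have have never
  position 6–8: have have never
  position 12–14: have have never
  position 15–17: have have never
  position 23–25: have have never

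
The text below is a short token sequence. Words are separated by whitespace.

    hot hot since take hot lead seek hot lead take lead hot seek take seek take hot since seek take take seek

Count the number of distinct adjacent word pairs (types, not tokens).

15

22 tokens → 21 bigram windows in total.
Repeated bigrams (each contributes count−1 duplicates):
  seek take: 3
  hot lead: 2
  hot since: 2
  take hot: 2
  take seek: 2
6 duplicate windows → 21 − 6 = 15 distinct.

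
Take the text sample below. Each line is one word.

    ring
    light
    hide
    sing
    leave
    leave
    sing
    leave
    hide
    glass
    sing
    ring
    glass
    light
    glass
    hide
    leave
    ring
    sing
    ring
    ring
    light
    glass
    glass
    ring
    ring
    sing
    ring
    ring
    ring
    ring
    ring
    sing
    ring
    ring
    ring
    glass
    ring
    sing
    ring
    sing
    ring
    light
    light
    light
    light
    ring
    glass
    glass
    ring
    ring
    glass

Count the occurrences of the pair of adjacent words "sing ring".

6

Scanning the 51 overlapping bigram windows for "sing ring":
  position 11–12: sing ring
  position 19–20: sing ring
  position 27–28: sing ring
  position 33–34: sing ring
  position 39–40: sing ring
  position 41–42: sing ring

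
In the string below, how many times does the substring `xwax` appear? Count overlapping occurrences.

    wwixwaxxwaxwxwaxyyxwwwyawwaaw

3

Sliding a length-4 window over the 29 characters (26 positions):
  position 4–7: xwax
  position 8–11: xwax
  position 13–16: xwax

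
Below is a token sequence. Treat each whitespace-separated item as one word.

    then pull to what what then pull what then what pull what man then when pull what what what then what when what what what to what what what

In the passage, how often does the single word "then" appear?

5

Scanning the 29 tokens for "then":
  position 1: then
  position 6: then
  position 9: then
  position 14: then
  position 20: then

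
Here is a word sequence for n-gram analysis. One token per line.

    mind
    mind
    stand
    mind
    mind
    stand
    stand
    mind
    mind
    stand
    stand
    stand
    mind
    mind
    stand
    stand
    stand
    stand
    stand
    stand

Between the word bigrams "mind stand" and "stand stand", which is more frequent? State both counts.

"stand stand" (8 vs 4)

"mind stand": 4 occurrences
"stand stand": 8 occurrences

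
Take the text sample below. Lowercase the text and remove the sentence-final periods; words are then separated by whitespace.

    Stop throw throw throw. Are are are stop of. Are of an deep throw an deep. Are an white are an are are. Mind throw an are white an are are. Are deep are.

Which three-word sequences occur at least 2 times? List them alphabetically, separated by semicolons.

Trigram counts meeting the condition (at least 2 times):
  an are are: 2
  are are are: 2

an are are; are are are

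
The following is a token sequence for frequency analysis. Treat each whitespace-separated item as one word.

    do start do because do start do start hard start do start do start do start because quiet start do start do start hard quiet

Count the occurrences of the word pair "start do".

Scanning the 24 overlapping bigram windows for "start do":
  position 2–3: start do
  position 6–7: start do
  position 10–11: start do
  position 12–13: start do
  position 14–15: start do
  position 19–20: start do
  position 21–22: start do

7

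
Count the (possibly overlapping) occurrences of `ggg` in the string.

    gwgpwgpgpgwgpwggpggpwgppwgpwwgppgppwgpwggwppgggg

Sliding a length-3 window over the 48 characters (46 positions):
  position 45–47: ggg
  position 46–48: ggg

2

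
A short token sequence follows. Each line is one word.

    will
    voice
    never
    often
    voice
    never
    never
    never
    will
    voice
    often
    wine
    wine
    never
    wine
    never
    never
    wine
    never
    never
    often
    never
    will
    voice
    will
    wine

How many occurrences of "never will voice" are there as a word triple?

Scanning the 24 overlapping trigram windows for "never will voice":
  position 8–10: never will voice
  position 22–24: never will voice

2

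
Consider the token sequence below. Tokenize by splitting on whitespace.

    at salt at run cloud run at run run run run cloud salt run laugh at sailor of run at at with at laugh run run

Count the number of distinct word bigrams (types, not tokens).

19

26 tokens → 25 bigram windows in total.
Repeated bigrams (each contributes count−1 duplicates):
  run run: 4
  at run: 2
  run at: 2
  run cloud: 2
6 duplicate windows → 25 − 6 = 19 distinct.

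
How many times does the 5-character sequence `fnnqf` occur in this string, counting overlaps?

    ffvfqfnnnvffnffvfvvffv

Sliding a length-5 window over the 22 characters (18 positions):
  (no match at any position)

0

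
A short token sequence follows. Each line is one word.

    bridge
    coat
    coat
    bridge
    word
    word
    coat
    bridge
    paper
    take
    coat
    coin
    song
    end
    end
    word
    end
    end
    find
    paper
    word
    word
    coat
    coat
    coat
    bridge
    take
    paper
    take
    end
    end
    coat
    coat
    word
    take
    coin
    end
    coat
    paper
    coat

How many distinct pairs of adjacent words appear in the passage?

40 tokens → 39 bigram windows in total.
Repeated bigrams (each contributes count−1 duplicates):
  coat coat: 4
  coat bridge: 3
  end end: 3
  end coat: 2
  paper take: 2
  word coat: 2
  word word: 2
11 duplicate windows → 39 − 11 = 28 distinct.

28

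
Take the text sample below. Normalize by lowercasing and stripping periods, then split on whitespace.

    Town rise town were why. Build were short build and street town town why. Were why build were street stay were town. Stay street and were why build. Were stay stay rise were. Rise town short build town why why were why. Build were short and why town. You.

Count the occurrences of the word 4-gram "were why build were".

4

Scanning the 46 overlapping 4-gram windows for "were why build were":
  position 4–7: were why build were
  position 15–18: were why build were
  position 26–29: were why build were
  position 41–44: were why build were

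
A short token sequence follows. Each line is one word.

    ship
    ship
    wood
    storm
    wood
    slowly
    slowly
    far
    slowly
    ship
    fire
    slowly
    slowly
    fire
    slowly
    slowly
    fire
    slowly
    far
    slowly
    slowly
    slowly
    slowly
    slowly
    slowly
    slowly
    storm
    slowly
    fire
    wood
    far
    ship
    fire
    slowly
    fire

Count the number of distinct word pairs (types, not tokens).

35 tokens → 34 bigram windows in total.
Repeated bigrams (each contributes count−1 duplicates):
  slowly slowly: 9
  fire slowly: 4
  slowly fire: 4
  far slowly: 2
  ship fire: 2
  slowly far: 2
17 duplicate windows → 34 − 17 = 17 distinct.

17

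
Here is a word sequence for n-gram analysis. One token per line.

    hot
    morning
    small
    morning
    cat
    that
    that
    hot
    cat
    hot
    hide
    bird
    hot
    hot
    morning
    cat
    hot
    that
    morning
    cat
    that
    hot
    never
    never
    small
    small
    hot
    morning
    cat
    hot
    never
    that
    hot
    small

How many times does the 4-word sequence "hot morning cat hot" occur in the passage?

Scanning the 31 overlapping 4-gram windows for "hot morning cat hot":
  position 14–17: hot morning cat hot
  position 27–30: hot morning cat hot

2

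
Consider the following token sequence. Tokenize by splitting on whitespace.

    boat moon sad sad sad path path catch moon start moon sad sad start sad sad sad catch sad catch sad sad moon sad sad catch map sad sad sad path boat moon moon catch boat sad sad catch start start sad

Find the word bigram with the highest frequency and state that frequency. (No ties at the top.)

"sad sad", 10 times

Bigram frequencies (highest first):
  sad sad: 10
  sad catch: 4
  moon sad: 3
  boat moon: 2
  sad path: 2
  start sad: 2
  … (17 more, each ≤ 2)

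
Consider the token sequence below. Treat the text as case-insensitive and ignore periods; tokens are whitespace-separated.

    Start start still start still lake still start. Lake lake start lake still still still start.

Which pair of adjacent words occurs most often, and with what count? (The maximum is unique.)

Bigram frequencies (highest first):
  still start: 3
  start still: 2
  lake still: 2
  start lake: 2
  still still: 2
  start start: 1
  … (3 more, each ≤ 1)

"still start", 3 times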